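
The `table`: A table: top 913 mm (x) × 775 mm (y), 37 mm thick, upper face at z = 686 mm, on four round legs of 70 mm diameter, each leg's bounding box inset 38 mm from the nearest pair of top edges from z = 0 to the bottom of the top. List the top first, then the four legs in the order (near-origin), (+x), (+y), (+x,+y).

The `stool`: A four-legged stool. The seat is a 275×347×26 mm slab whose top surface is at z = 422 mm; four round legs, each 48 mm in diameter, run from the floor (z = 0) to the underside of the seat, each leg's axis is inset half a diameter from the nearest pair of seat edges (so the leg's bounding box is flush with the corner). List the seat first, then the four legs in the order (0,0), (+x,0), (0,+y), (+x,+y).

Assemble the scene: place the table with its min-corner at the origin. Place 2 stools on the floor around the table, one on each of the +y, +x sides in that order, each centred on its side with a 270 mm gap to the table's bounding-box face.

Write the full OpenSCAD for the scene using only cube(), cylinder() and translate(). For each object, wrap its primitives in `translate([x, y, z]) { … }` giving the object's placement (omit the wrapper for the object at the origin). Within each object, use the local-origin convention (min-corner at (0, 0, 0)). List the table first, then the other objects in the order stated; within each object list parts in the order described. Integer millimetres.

translate([0, 0, 649]) cube([913, 775, 37]);
translate([73, 73, 0]) cylinder(h = 649, r = 35);
translate([840, 73, 0]) cylinder(h = 649, r = 35);
translate([73, 702, 0]) cylinder(h = 649, r = 35);
translate([840, 702, 0]) cylinder(h = 649, r = 35);
translate([319, 1045, 0]) {
  translate([0, 0, 396]) cube([275, 347, 26]);
  translate([24, 24, 0]) cylinder(h = 396, r = 24);
  translate([251, 24, 0]) cylinder(h = 396, r = 24);
  translate([24, 323, 0]) cylinder(h = 396, r = 24);
  translate([251, 323, 0]) cylinder(h = 396, r = 24);
}
translate([1183, 214, 0]) {
  translate([0, 0, 396]) cube([275, 347, 26]);
  translate([24, 24, 0]) cylinder(h = 396, r = 24);
  translate([251, 24, 0]) cylinder(h = 396, r = 24);
  translate([24, 323, 0]) cylinder(h = 396, r = 24);
  translate([251, 323, 0]) cylinder(h = 396, r = 24);
}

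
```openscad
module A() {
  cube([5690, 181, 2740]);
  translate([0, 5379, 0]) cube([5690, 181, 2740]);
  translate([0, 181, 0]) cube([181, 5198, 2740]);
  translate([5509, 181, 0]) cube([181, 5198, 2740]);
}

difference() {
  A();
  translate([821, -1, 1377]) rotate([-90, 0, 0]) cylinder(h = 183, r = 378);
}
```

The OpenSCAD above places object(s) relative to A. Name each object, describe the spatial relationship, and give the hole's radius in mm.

A is a house frame. The house frame has a circular hole through its front wall. The hole's radius is 378 mm.

The subtracted cylinder has r = 378 mm.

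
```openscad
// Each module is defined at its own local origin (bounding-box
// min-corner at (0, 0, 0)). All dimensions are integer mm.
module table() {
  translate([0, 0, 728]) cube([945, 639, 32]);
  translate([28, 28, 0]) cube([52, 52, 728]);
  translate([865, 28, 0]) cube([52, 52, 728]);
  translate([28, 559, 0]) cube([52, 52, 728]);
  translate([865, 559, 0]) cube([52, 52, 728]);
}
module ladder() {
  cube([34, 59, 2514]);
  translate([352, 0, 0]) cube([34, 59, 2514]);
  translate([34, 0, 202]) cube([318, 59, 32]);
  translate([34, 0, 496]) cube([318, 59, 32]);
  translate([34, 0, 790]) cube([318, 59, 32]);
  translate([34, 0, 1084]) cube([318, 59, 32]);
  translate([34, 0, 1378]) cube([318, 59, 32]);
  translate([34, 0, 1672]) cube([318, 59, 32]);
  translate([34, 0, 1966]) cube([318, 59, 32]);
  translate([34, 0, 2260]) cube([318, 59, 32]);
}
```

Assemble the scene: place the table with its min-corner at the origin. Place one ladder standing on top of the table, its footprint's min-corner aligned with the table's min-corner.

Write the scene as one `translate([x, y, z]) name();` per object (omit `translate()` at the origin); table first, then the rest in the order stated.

table();
translate([0, 0, 760]) ladder();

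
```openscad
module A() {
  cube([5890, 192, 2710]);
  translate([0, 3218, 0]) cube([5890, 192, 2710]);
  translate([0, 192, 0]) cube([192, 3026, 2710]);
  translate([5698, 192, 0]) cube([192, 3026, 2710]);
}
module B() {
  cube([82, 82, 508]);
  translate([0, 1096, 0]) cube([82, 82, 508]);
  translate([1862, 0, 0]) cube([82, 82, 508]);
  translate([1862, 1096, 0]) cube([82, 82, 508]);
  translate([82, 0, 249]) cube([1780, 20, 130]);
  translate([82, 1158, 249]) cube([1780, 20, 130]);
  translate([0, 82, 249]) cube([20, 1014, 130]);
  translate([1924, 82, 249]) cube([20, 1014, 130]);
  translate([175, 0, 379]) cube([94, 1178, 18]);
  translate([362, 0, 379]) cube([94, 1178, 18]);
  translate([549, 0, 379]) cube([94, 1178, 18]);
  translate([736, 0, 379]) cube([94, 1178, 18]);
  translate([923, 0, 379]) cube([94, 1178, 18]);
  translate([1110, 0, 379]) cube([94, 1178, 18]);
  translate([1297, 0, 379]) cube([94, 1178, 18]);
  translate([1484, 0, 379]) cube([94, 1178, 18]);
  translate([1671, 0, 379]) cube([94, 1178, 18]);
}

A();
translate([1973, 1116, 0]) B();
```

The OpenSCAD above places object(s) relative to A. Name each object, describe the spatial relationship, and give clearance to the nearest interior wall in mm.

Clearances: x = 1781, y = 924; minimum 924 mm.

A is a house frame. B is a bed frame. The bed frame sits inside the house frame, centred. The clearance to the nearest interior wall is 924 mm.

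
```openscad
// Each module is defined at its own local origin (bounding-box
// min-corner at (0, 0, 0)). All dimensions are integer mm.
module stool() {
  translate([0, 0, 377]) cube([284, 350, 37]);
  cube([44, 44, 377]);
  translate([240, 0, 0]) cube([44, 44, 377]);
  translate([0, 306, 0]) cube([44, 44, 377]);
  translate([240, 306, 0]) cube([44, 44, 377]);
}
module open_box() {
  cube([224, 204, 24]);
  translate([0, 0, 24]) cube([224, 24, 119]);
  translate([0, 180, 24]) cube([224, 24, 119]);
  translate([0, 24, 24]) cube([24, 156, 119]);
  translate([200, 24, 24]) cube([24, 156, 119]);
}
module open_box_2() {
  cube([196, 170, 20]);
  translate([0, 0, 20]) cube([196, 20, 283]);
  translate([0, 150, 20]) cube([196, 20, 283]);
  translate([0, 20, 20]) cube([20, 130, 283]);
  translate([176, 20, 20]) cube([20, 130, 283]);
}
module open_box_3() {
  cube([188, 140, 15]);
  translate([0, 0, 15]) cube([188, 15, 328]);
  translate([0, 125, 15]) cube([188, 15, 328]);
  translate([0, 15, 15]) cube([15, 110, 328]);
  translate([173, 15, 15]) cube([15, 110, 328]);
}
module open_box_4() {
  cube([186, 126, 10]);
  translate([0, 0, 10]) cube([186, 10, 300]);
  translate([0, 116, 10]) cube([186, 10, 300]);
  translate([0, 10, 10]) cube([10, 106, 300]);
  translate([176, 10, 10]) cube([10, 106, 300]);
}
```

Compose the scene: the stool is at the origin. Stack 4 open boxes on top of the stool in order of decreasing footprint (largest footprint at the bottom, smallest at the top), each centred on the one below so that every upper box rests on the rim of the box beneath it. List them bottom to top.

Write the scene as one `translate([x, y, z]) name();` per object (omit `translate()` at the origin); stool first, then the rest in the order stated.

stool();
translate([30, 73, 414]) open_box();
translate([44, 90, 557]) open_box_2();
translate([48, 105, 860]) open_box_3();
translate([49, 112, 1203]) open_box_4();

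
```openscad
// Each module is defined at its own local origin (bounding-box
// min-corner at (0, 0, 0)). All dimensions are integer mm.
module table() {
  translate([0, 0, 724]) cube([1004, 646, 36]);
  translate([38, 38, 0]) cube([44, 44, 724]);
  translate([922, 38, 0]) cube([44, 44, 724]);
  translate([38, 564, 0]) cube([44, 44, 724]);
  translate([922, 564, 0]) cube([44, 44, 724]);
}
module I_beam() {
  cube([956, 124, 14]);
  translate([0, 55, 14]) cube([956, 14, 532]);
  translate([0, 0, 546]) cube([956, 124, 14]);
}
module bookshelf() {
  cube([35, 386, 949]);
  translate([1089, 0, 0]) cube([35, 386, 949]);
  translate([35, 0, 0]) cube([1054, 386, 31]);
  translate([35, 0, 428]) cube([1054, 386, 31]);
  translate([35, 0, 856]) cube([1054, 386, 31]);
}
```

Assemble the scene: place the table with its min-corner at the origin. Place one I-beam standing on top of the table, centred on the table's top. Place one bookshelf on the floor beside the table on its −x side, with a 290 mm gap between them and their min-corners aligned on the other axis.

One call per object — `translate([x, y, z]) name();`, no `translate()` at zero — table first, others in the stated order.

table();
translate([24, 261, 760]) I_beam();
translate([-1414, 0, 0]) bookshelf();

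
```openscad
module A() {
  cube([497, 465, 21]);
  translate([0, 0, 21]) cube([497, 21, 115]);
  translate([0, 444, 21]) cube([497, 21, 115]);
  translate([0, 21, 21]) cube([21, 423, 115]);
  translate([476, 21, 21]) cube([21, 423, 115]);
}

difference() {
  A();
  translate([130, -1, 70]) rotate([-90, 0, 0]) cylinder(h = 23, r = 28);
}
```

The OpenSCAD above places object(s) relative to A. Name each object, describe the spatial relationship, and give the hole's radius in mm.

A is an open box. The open box has a circular hole through its front wall. The hole's radius is 28 mm.

The subtracted cylinder has r = 28 mm.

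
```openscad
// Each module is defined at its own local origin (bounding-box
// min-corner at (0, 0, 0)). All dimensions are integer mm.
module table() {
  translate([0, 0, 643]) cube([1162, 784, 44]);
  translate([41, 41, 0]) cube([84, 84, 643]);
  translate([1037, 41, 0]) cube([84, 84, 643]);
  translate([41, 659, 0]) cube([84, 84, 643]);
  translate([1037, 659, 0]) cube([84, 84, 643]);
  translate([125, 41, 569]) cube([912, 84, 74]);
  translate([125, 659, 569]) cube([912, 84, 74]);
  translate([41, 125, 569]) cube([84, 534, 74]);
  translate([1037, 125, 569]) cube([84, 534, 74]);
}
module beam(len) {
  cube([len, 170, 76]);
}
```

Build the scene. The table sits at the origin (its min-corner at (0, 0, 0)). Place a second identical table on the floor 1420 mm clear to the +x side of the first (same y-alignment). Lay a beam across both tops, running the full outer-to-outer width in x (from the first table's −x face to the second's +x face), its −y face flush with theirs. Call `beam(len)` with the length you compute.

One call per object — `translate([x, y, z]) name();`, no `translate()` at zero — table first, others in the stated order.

table();
translate([2582, 0, 0]) table();
translate([0, 0, 687]) beam(3744);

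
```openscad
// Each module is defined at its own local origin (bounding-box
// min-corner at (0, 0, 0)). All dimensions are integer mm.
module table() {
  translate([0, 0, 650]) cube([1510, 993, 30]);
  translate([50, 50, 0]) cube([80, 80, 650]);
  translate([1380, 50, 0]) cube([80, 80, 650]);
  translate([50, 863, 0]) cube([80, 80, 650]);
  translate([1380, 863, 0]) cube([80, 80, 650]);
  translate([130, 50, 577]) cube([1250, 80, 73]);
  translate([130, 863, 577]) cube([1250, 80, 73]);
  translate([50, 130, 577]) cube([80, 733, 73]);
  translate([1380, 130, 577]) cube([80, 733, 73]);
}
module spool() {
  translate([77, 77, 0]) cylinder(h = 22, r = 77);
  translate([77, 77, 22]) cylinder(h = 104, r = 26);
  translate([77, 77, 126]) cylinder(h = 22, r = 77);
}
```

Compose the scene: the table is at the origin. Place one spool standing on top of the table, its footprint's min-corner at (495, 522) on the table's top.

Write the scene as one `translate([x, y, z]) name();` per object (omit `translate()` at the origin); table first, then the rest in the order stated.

table();
translate([495, 522, 680]) spool();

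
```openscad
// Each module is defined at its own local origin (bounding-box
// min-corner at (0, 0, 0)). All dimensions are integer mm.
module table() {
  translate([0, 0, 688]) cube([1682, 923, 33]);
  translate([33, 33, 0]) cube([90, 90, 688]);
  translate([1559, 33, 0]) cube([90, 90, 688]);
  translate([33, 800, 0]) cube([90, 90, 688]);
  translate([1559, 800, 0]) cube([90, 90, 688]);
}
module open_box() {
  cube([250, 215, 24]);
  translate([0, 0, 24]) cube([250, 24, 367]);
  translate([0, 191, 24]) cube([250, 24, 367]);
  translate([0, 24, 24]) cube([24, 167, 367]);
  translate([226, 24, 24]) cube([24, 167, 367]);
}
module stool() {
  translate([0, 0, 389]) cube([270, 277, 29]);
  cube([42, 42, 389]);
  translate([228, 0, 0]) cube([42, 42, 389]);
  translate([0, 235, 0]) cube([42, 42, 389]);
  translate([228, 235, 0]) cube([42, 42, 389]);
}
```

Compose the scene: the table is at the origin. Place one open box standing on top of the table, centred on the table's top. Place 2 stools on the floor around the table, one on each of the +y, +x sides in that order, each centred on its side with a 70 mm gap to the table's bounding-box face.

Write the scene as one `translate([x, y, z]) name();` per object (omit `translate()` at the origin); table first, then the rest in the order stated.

table();
translate([716, 354, 721]) open_box();
translate([706, 993, 0]) stool();
translate([1752, 323, 0]) stool();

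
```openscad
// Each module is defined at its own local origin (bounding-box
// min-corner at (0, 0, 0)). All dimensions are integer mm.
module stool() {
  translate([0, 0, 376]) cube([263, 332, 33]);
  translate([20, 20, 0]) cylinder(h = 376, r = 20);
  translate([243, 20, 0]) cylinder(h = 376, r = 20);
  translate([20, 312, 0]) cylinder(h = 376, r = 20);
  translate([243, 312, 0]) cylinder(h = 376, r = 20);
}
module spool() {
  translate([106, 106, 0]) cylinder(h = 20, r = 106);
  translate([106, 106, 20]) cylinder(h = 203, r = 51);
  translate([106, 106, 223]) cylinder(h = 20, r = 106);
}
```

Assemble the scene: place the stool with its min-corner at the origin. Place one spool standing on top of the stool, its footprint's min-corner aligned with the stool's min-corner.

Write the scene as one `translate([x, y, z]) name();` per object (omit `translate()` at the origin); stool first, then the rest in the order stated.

stool();
translate([0, 0, 409]) spool();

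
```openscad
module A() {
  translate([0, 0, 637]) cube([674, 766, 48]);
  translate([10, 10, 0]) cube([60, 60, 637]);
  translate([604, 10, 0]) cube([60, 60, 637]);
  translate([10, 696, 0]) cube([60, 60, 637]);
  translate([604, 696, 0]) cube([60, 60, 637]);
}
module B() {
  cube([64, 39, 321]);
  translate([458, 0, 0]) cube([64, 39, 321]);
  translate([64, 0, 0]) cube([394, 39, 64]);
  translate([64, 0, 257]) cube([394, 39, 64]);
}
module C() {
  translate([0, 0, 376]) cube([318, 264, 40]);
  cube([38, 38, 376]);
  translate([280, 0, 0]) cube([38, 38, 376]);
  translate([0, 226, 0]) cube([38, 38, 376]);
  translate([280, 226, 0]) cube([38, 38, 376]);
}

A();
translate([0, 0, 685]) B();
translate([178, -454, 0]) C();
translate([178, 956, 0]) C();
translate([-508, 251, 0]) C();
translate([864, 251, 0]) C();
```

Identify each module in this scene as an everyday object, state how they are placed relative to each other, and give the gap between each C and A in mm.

A is a table. B is a picture frame. C is a stool. The picture frame is on top of the table. Four stools sit around the table at the −y, +y, −x, +x sides. The gap between each stool and the table is 190 mm.

Each stool's nearest face is 190 mm from the table's bounding box.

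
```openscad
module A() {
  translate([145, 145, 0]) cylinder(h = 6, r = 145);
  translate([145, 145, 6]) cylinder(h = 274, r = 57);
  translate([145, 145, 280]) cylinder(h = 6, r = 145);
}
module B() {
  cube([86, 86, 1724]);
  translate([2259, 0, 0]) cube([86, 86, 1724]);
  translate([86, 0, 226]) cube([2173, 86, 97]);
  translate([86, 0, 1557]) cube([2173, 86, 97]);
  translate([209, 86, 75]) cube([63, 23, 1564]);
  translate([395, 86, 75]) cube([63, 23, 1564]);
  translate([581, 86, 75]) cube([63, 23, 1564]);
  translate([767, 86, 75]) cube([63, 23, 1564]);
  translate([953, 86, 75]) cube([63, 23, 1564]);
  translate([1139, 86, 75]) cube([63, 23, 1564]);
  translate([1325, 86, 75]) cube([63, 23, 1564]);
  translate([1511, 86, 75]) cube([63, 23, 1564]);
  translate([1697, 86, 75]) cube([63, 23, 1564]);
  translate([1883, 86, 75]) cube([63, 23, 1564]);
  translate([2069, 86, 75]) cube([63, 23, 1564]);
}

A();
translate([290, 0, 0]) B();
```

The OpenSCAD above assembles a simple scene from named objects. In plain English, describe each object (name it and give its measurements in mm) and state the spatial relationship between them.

A is a spool: two coaxial disc flanges of radius 145 mm and thickness 6 mm, joined by a core cylinder of radius 57 mm and height 274 mm. The lower flange rests on z = 0 and the three cylinders share a vertical axis.

B is a fence section. Two 86×86 mm posts, 1724 mm tall, stand on the floor with a clear span of 2173 mm between their inner faces. Two horizontal rails of 86×97 mm section span the gap between the posts with their undersides at z = 226 mm and z = 1557 mm, flush with the posts' −y face. 11 pickets, each 63 mm wide, 23 mm thick and 1564 mm tall, are fixed to the +y face of the rails with their bottoms at z = 75 mm, evenly spaced across the span with equal gaps (rounded down to the nearest mm) at the −x end and between each pair — any rounding remainder accumulates at the +x end.

The fence section is against the spool's +x side, with their −y faces flush.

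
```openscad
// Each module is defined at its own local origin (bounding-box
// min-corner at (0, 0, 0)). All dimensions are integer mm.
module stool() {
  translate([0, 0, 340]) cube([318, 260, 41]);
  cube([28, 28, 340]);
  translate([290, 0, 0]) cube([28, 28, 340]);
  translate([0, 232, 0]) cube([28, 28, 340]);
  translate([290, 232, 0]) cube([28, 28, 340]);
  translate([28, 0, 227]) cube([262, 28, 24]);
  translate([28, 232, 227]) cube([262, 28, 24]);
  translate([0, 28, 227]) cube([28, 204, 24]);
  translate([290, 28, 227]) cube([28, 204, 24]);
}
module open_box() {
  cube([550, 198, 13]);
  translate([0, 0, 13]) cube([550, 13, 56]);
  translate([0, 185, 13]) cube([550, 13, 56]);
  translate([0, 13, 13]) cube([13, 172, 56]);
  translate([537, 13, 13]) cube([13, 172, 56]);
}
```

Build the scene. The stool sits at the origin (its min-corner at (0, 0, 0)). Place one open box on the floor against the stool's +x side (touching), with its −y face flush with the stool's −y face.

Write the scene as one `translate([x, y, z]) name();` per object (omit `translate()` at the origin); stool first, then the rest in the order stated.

stool();
translate([318, 0, 0]) open_box();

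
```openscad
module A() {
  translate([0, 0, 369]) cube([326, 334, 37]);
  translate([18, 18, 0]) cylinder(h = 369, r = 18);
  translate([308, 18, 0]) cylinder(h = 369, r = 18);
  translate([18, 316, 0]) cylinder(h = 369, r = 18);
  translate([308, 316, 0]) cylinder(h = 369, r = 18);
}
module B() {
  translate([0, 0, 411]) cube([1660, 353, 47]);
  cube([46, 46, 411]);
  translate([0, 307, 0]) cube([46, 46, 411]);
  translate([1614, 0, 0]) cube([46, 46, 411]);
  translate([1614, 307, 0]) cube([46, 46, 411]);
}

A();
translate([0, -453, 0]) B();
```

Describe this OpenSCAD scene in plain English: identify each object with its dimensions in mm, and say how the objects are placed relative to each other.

A is a four-legged stool. The seat is a 326×334×37 mm slab whose top surface is at z = 406 mm; four round legs, each 36 mm in diameter, run from the floor (z = 0) to the underside of the seat, each leg's axis is inset half a diameter from the nearest pair of seat edges (so the leg's bounding box is flush with the corner).

B is a long wooden bench with a 1660 mm (x) × 353 mm (y) seat, 47 mm thick, its top surface 458 mm above the floor. Four 46 mm square legs at the seat corners, flush with the edges, run from z = 0 to the seat underside.

The bench is on the floor beside the stool on its −y side.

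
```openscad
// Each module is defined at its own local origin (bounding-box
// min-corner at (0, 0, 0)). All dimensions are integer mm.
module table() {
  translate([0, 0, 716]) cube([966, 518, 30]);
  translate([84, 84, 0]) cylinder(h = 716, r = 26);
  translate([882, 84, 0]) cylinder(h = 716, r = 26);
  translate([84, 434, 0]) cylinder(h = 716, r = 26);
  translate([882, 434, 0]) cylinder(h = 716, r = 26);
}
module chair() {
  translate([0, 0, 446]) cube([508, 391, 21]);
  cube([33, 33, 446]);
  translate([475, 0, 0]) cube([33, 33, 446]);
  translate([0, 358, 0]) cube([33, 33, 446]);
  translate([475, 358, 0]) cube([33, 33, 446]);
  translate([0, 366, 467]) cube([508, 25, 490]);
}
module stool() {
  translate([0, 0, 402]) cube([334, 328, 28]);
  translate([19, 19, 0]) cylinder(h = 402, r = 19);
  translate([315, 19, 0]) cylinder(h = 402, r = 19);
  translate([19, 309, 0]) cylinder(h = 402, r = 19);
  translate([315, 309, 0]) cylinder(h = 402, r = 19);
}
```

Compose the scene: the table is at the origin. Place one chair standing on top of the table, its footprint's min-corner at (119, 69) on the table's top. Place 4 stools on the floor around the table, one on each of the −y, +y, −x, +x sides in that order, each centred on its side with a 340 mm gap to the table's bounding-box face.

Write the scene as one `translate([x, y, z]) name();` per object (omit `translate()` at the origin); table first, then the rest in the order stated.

table();
translate([119, 69, 746]) chair();
translate([316, -668, 0]) stool();
translate([316, 858, 0]) stool();
translate([-674, 95, 0]) stool();
translate([1306, 95, 0]) stool();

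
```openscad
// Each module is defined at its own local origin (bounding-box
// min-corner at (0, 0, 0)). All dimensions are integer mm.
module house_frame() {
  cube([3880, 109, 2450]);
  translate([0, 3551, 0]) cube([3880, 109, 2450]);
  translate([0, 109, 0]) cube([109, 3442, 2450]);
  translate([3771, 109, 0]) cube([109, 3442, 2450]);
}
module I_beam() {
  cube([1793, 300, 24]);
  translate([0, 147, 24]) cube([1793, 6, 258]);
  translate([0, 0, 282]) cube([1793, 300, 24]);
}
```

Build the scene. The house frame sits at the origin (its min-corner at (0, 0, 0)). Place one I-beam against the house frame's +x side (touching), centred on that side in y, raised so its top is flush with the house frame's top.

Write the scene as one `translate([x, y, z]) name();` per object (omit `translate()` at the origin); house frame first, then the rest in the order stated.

house_frame();
translate([3880, 1680, 2144]) I_beam();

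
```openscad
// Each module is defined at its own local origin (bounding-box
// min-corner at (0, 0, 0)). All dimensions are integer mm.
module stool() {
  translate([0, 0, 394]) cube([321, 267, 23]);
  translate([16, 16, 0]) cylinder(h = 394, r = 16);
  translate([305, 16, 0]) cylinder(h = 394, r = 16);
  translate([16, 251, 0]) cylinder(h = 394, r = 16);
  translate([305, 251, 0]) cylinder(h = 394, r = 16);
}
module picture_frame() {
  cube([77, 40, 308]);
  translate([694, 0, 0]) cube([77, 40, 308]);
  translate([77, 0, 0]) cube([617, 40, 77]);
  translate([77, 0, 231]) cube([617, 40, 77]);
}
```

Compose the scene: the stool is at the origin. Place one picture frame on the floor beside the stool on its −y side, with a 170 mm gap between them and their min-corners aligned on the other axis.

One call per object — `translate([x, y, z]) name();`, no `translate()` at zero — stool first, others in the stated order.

stool();
translate([0, -210, 0]) picture_frame();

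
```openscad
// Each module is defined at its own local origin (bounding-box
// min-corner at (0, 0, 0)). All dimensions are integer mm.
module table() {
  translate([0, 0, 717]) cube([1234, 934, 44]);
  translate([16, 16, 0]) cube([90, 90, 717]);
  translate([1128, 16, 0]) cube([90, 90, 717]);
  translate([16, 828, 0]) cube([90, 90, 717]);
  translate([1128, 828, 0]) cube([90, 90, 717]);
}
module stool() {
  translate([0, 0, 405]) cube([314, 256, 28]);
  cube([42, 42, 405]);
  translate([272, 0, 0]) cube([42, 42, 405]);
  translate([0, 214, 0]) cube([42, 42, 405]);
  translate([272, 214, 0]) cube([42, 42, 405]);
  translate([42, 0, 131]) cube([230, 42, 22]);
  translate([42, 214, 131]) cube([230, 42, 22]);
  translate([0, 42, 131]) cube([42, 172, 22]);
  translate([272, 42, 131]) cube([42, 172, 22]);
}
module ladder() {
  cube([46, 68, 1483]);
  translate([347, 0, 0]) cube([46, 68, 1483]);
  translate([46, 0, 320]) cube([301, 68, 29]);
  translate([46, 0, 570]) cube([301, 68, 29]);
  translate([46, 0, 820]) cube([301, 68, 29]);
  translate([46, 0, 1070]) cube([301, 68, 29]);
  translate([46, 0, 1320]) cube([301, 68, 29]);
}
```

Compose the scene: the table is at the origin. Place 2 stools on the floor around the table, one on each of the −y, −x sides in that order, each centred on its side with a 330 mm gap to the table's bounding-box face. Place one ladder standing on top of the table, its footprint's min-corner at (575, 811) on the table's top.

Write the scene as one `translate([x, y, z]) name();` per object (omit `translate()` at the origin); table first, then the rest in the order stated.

table();
translate([460, -586, 0]) stool();
translate([-644, 339, 0]) stool();
translate([575, 811, 761]) ladder();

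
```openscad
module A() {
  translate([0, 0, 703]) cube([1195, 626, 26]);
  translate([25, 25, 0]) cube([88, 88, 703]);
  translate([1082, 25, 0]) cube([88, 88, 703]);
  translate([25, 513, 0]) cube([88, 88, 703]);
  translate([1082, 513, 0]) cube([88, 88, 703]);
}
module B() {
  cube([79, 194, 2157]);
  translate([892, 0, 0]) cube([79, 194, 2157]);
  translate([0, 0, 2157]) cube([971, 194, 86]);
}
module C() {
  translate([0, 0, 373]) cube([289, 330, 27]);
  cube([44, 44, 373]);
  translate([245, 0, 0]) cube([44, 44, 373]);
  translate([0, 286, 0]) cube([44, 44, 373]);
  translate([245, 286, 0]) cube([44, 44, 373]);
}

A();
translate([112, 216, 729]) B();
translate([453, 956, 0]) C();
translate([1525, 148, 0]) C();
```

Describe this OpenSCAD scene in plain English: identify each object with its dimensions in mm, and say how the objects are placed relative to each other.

A is a rectangular dining table. The top is 1195×626×26 mm with its upper surface at z = 729 mm. It stands on four 88×88 mm square legs, each inset 25 mm from the nearest pair of top edges, running from the floor to the underside of the top.

B is a rectangular door frame: two vertical jambs of 79×194 mm section, 2157 mm tall, with a clear opening 813 mm wide between their inner faces. A header 86 mm tall and 194 mm deep lies on top of the jambs and spans the full outside width.

C is a four-legged stool. The seat is a 289×330×27 mm slab whose top surface is at z = 400 mm; four square legs, each 44×44 mm in cross-section, run from the floor (z = 0) to the underside of the seat, each flush with a corner of the seat.

The door frame is on top of the table, centred. Two stools sit around the table at the +y, +x sides.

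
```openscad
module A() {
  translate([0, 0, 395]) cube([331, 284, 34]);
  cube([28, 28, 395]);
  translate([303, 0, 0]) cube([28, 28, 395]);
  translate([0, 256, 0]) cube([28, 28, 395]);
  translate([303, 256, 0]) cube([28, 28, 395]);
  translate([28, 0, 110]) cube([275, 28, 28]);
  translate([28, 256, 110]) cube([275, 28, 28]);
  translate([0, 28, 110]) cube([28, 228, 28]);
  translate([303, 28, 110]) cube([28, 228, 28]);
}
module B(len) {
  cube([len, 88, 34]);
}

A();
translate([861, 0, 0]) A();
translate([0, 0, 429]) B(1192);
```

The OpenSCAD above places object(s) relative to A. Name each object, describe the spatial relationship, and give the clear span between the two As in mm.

Second stool starts at x = 861; first ends at x = 331; clear span = 861 − 331 = 530 mm.

A is a stool. B is a beam. A beam spans the tops of two stools. The clear span between the two stools is 530 mm.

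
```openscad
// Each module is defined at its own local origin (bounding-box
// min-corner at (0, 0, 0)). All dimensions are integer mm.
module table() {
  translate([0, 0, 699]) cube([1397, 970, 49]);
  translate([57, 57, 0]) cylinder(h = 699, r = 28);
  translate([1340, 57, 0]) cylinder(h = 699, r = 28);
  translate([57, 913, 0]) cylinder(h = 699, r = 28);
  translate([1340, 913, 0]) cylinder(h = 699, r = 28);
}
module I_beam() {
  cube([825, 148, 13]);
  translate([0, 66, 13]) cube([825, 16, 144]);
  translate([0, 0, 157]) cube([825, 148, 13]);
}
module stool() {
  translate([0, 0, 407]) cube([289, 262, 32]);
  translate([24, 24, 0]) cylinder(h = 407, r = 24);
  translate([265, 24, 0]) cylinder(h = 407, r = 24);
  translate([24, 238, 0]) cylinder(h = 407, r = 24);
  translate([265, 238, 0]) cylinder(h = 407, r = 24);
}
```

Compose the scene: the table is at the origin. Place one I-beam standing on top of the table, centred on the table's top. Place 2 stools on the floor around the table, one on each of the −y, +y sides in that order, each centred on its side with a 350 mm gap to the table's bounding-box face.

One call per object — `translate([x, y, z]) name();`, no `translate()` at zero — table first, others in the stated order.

table();
translate([286, 411, 748]) I_beam();
translate([554, -612, 0]) stool();
translate([554, 1320, 0]) stool();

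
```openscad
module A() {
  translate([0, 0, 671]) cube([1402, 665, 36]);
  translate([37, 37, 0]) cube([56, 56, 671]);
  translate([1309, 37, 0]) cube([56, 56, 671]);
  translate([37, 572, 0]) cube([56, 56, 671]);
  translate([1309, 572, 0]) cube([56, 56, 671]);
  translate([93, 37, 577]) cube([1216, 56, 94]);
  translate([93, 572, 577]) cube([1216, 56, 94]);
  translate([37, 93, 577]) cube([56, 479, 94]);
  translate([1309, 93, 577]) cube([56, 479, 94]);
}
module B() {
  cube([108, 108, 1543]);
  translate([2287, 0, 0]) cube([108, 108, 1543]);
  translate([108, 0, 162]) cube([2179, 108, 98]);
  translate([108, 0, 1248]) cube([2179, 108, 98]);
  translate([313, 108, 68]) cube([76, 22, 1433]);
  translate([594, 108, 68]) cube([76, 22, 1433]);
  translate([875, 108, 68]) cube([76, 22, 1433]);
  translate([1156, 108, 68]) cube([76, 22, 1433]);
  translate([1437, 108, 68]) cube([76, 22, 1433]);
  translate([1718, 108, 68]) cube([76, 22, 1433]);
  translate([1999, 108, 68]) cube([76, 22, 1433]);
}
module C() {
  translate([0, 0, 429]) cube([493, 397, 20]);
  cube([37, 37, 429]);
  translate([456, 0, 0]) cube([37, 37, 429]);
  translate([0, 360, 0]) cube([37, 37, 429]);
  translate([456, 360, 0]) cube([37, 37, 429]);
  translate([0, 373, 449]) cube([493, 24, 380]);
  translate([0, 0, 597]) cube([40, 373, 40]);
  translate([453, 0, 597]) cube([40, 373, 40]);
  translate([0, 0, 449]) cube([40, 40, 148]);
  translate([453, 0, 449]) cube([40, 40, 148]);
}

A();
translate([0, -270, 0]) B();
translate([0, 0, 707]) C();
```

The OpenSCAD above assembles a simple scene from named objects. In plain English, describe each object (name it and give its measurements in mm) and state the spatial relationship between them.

A is a rectangular dining table. The top is 1402×665×36 mm with its upper surface at z = 707 mm. It stands on four 56×56 mm square legs, each inset 37 mm from the nearest pair of top edges, running from the floor to the underside of the top. Four apron rails, 56 mm thick and 94 mm tall, run between adjacent legs with their top edges flush with the underside of the top and their outer faces flush with the legs' outer faces.

B is a fence section. Two 108×108 mm posts, 1543 mm tall, stand on the floor with a clear span of 2179 mm between their inner faces. Two horizontal rails of 108×98 mm section span the gap between the posts with their undersides at z = 162 mm and z = 1248 mm, flush with the posts' −y face. 7 pickets, each 76 mm wide, 22 mm thick and 1433 mm tall, are fixed to the +y face of the rails with their bottoms at z = 68 mm, evenly spaced across the span with equal gaps (rounded down to the nearest mm) at the −x end and between each pair — any rounding remainder accumulates at the +x end.

C is a chair. The seat is a 493×397×20 mm slab with its top at z = 449 mm, on four 37×37 mm corner legs (flush with the seat edges, standing on z = 0). A flat backrest 24 mm thick, 380 mm tall, spans the full seat width and rises from the seat top along its +y edge, rear face flush with the rear of the seat. Two armrests of 40×40 mm section run along each side from the seat's front edge to the front of the backrest, top faces 188 mm above the seat top and outer faces flush with the seat's x-edges; a 40×40 mm post under the front of each armrest stands on the seat at the front corner.

The fence section is on the floor beside the table on its −y side. The chair is on top of the table.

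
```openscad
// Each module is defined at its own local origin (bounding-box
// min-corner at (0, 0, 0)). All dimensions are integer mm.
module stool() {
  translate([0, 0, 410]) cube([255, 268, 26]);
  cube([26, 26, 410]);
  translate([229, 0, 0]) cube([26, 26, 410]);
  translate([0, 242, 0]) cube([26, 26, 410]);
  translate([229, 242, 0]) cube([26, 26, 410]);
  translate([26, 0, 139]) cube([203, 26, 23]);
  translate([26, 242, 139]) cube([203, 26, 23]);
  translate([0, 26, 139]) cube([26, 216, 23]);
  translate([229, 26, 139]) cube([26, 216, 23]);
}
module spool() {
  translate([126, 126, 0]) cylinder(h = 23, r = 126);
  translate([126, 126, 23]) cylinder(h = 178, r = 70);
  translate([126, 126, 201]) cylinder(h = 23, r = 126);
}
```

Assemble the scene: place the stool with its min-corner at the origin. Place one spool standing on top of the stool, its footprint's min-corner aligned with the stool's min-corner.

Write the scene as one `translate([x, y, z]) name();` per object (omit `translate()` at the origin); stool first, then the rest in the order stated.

stool();
translate([0, 0, 436]) spool();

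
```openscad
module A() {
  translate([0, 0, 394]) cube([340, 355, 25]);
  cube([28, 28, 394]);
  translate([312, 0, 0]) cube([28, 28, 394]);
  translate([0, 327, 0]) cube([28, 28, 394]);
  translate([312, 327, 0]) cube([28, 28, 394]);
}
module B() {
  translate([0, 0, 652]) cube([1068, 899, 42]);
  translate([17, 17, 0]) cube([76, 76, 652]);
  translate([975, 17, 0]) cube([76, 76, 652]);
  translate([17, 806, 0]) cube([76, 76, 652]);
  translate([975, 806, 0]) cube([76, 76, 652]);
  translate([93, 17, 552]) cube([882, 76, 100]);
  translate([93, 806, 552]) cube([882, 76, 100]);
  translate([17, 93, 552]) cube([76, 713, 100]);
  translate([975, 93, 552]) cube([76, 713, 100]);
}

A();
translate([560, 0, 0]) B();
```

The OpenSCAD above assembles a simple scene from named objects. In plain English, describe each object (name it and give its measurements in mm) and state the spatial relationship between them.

A is a simple wooden stool: a rectangular seat 340 mm (x) by 355 mm (y), 25 mm thick, top face at z = 419 mm, on four square legs, each 28×28 mm in cross-section. The legs rest on z = 0, each flush with a corner of the seat.

B is a table with a 1068×899 mm rectangular top, 42 mm thick, top surface at z = 694 mm, supported by four 76×76 mm square legs, each inset 17 mm from the nearest pair of top edges, running from the floor. Four apron rails, 76 mm thick and 100 mm tall, run between adjacent legs with their top edges flush with the underside of the top and their outer faces flush with the legs' outer faces.

The table is on the floor beside the stool on its +x side.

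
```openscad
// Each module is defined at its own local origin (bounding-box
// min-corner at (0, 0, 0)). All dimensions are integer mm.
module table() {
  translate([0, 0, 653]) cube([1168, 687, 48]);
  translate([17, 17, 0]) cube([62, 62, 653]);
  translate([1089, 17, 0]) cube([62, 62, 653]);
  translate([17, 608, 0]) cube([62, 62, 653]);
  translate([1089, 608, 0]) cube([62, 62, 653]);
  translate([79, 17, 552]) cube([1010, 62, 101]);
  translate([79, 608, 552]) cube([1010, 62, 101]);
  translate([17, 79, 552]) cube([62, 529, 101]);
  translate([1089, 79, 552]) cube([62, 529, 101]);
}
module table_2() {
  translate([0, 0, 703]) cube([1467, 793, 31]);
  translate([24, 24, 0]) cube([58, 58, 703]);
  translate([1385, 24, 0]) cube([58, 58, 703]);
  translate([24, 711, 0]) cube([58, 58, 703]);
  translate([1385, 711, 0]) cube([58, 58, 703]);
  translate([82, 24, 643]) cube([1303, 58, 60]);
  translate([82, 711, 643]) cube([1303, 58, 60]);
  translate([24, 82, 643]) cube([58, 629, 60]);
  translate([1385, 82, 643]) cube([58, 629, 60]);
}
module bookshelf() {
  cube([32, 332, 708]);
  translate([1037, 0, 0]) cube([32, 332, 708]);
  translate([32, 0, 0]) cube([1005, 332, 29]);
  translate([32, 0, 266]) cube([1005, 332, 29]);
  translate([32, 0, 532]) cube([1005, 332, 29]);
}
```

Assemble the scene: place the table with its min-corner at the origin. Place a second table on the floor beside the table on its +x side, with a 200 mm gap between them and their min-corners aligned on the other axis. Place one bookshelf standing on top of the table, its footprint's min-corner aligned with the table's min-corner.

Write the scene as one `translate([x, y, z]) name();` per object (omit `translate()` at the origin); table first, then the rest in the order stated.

table();
translate([1368, 0, 0]) table_2();
translate([0, 0, 701]) bookshelf();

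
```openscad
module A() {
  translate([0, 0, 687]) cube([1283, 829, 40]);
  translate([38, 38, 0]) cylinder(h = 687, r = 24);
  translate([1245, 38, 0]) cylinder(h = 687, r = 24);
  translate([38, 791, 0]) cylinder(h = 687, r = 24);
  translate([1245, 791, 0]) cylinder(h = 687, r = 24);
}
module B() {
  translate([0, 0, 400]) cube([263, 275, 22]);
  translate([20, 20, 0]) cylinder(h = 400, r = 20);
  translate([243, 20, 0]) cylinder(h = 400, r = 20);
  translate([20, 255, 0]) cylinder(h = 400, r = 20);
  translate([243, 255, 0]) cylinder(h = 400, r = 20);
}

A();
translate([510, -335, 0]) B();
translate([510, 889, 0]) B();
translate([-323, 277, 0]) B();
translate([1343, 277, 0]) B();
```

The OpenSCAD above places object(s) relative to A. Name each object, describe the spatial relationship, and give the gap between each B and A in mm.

Each stool's nearest face is 60 mm from the table's bounding box.

A is a table. B is a stool. Four stools sit around the table at the −y, +y, −x, +x sides. The gap between each stool and the table is 60 mm.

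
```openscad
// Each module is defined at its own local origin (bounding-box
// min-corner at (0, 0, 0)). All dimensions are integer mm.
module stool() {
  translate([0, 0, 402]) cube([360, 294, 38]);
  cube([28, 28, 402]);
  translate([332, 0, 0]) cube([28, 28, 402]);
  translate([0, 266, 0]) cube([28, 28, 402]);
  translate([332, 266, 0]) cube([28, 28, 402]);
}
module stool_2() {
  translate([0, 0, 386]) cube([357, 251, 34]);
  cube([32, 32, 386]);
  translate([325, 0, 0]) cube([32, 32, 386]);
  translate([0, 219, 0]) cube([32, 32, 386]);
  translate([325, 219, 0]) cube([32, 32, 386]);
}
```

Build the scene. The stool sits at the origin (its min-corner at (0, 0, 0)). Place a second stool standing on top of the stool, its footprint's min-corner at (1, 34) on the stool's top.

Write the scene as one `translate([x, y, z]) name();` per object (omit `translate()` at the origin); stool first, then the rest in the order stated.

stool();
translate([1, 34, 440]) stool_2();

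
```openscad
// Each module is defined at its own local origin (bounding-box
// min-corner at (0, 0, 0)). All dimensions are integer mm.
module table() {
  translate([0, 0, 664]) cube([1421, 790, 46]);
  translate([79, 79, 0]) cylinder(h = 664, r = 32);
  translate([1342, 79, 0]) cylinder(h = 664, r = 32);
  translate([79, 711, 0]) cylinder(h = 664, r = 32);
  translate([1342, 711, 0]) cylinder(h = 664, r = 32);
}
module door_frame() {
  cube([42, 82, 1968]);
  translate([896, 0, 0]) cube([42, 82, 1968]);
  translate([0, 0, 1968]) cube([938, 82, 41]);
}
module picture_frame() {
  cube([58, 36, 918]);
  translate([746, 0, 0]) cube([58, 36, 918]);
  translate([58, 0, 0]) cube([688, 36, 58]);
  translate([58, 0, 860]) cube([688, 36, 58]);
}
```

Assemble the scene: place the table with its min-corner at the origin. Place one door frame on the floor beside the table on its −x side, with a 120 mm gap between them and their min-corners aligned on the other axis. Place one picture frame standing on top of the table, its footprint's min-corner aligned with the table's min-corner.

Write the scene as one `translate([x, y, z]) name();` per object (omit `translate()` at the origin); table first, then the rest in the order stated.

table();
translate([-1058, 0, 0]) door_frame();
translate([0, 0, 710]) picture_frame();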